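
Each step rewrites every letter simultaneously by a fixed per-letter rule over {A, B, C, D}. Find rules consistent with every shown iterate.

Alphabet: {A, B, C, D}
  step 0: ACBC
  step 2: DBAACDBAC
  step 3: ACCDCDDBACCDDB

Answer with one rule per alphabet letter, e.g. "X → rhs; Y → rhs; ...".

A->CD, B->C, C->DB, D->A

  step 2 ⇒ step 3: DBAACDBAC ⇒ A·C·CD·CD·DB·A·C·CD·DB
    A ↦ CD
    B ↦ C
    C ↦ DB
    D ↦ A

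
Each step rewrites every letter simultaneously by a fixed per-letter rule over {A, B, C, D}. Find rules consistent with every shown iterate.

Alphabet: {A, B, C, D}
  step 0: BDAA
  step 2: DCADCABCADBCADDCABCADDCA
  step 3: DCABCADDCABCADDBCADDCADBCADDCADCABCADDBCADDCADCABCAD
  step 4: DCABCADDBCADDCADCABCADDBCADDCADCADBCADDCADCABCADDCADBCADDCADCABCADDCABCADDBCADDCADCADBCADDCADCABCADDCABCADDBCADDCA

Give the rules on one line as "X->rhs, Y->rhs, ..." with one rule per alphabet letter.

  step 3 ⇒ step 4: DCABCADDCABCADDBCADDCADBCADDCADCABCADDBCADDCADCABCAD ⇒ DCA·B·CAD·D·B·CAD·DCA·DCA·B·CAD·D·B·CAD·DCA·DCA·D·B·CAD·DCA·DCA·B·CAD·DCA·D·B·CAD·DCA·DCA·B·CAD·DCA·B·CAD·D·B·CAD·DCA·DCA·D·B·CAD·DCA·DCA·B·CAD·DCA·B·CAD·D·B·CAD·DCA
    A ↦ CAD
    B ↦ D
    C ↦ B
    D ↦ DCA

A->CAD, B->D, C->B, D->DCA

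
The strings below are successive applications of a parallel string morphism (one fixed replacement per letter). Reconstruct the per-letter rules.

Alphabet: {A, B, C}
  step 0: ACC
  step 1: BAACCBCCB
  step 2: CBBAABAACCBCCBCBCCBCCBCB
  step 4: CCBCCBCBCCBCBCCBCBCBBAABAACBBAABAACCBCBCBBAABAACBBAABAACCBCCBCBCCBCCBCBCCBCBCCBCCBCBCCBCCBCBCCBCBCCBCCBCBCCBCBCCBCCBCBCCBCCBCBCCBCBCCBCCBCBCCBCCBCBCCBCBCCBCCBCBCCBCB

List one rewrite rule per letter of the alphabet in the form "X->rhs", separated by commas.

  step 1 ⇒ step 2: BAACCBCCB ⇒ CB·BAA·BAA·CCB·CCB·CB·CCB·CCB·CB
    A ↦ BAA
    B ↦ CB
    C ↦ CCB

A->BAA, B->CB, C->CCB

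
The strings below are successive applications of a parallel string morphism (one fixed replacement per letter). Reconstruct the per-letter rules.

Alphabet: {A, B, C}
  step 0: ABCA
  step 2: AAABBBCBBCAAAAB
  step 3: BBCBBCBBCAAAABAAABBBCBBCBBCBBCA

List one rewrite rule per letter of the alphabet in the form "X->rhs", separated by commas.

  step 2 ⇒ step 3: AAABBBCBBCAAAAB ⇒ BBC·BBC·BBC·A·A·A·AB·A·A·AB·BBC·BBC·BBC·BBC·A
    A ↦ BBC
    B ↦ A
    C ↦ AB

A->BBC, B->A, C->AB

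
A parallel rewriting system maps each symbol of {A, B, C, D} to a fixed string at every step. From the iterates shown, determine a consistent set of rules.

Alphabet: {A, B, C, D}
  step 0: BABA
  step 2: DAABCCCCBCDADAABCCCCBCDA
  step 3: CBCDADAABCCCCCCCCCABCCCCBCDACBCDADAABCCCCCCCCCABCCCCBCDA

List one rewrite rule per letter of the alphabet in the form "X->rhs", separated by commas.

A->DA, B->ABC, C->CC, D->CBC

  step 2 ⇒ step 3: DAABCCCCBCDADAABCCCCBCDA ⇒ CBC·DA·DA·ABC·CC·CC·CC·CC·ABC·CC·CBC·DA·CBC·DA·DA·ABC·CC·CC·CC·CC·ABC·CC·CBC·DA
    A ↦ DA
    B ↦ ABC
    C ↦ CC
    D ↦ CBC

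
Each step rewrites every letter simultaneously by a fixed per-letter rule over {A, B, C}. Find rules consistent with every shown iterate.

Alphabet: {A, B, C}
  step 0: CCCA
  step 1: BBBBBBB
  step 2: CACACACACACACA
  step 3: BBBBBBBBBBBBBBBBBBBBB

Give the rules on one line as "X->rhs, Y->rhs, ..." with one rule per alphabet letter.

  step 2 ⇒ step 3: CACACACACACACA ⇒ BB·B·BB·B·BB·B·BB·B·BB·B·BB·B·BB·B
    A ↦ B
    C ↦ BB
  step 1 ⇒ step 2: BBBBBBB ⇒ CA·CA·CA·CA·CA·CA·CA
    B ↦ CA

A->B, B->CA, C->BB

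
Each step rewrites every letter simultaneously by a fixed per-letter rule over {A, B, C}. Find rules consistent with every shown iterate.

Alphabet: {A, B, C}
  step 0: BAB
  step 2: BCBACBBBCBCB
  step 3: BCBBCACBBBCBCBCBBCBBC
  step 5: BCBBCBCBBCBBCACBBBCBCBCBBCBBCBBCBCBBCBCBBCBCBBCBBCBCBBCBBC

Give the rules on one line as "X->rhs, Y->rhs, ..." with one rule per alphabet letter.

A->ACB, B->BC, C->B

  step 2 ⇒ step 3: BCBACBBBCBCB ⇒ BC·B·BC·ACB·B·BC·BC·BC·B·BC·B·BC
    A ↦ ACB
    B ↦ BC
    C ↦ B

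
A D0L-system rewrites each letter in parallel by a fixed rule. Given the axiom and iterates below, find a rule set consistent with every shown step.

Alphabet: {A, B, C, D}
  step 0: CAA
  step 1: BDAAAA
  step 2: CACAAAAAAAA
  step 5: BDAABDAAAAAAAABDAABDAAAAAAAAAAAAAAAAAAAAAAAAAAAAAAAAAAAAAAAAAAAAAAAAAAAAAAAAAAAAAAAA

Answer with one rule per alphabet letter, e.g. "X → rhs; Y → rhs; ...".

  step 1 ⇒ step 2: BDAAAA ⇒ C·AC·AA·AA·AA·AA
    A ↦ AA
    B ↦ C
    D ↦ AC
  step 0 ⇒ step 1: CAA ⇒ BD·AA·AA
    C ↦ BD

A->AA, B->C, C->BD, D->AC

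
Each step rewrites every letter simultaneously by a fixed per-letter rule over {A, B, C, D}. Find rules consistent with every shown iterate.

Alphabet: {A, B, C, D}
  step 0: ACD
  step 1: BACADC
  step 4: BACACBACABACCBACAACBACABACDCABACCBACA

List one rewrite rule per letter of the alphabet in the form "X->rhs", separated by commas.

  step 0 ⇒ step 1: ACD ⇒ BAC·A·DC
    A ↦ BAC
    C ↦ A
    D ↦ DC
    B ↦ C  (constrained at step 1)

A->BAC, B->C, C->A, D->DC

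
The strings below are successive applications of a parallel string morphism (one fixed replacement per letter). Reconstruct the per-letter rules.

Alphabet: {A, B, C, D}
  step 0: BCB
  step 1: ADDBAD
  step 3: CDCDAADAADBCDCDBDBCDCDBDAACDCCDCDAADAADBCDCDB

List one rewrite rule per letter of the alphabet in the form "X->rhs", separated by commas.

  step 0 ⇒ step 1: BCB ⇒ AD·DB·AD
    B ↦ AD
    C ↦ DB
    A ↦ DAA  (constrained at step 1)
    D ↦ CDC  (constrained at step 1)

A->DAA, B->AD, C->DB, D->CDC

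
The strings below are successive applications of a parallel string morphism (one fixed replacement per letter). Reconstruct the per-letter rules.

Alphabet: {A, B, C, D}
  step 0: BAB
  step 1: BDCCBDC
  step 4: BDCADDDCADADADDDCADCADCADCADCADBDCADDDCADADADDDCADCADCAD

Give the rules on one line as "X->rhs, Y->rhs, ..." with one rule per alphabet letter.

  step 0 ⇒ step 1: BAB ⇒ BDC·C·BDC
    A ↦ C
    B ↦ BDC
    C ↦ DD  (constrained at step 1)
    D ↦ AD  (constrained at step 1)

A->C, B->BDC, C->DD, D->AD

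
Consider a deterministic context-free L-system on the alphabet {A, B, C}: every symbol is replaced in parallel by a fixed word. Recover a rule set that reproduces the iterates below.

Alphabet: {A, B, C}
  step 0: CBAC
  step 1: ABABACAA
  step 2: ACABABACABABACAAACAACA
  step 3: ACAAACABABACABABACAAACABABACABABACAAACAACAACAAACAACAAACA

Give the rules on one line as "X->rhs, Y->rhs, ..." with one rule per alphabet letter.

A->ACA, B->BAB, C->A

  step 2 ⇒ step 3: ACABABACABABACAAACAACA ⇒ ACA·A·ACA·BAB·ACA·BAB·ACA·A·ACA·BAB·ACA·BAB·ACA·A·ACA·ACA·ACA·A·ACA·ACA·A·ACA
    A ↦ ACA
    B ↦ BAB
    C ↦ A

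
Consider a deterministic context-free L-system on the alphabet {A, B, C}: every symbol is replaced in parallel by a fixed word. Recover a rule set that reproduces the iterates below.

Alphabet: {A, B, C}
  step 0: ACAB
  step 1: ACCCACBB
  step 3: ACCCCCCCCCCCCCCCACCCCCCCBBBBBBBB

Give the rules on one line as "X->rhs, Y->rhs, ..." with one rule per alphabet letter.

A->AC, B->BB, C->CC

  step 0 ⇒ step 1: ACAB ⇒ AC·CC·AC·BB
    A ↦ AC
    B ↦ BB
    C ↦ CC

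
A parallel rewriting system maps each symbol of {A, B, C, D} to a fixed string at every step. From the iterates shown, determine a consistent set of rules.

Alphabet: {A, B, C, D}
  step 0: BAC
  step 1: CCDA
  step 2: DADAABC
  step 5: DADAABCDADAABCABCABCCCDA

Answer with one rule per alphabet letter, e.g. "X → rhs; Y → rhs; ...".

  step 1 ⇒ step 2: CCDA ⇒ DA·DA·AB·C
    A ↦ C
    C ↦ DA
    D ↦ AB
  step 0 ⇒ step 1: BAC ⇒ C·C·DA
    B ↦ C

A->C, B->C, C->DA, D->AB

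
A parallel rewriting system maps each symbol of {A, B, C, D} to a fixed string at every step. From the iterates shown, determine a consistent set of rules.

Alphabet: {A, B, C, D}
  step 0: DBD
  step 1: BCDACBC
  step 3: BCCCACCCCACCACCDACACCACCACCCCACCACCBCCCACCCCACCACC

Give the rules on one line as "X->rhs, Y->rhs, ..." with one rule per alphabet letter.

  step 0 ⇒ step 1: DBD ⇒ BC·DAC·BC
    B ↦ DAC
    D ↦ BC
    A ↦ CC  (constrained at step 1)
    C ↦ ACC  (constrained at step 1)

A->CC, B->DAC, C->ACC, D->BC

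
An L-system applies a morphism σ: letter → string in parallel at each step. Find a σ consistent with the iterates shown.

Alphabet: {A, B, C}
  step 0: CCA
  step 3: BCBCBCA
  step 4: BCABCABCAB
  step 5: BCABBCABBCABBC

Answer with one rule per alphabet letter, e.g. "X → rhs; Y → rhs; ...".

A->B, B->BC, C->A

  step 4 ⇒ step 5: BCABCABCAB ⇒ BC·A·B·BC·A·B·BC·A·B·BC
    A ↦ B
    B ↦ BC
    C ↦ A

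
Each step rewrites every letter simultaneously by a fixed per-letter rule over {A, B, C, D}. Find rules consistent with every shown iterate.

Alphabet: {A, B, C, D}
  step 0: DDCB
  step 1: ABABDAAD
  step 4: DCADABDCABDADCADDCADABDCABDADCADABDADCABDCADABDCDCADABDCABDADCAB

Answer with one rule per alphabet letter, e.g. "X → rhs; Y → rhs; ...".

A->DC, B->AD, C->DA, D->AB

  step 0 ⇒ step 1: DDCB ⇒ AB·AB·DA·AD
    B ↦ AD
    C ↦ DA
    D ↦ AB
    A ↦ DC  (constrained at step 1)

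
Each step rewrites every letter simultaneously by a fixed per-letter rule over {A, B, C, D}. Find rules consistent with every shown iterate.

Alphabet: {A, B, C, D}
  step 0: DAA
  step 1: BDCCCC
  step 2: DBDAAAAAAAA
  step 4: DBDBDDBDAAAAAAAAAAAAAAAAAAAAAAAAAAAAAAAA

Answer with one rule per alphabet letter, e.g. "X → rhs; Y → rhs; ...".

  step 1 ⇒ step 2: BDCCCC ⇒ D·BD·AA·AA·AA·AA
    B ↦ D
    C ↦ AA
    D ↦ BD
  step 0 ⇒ step 1: DAA ⇒ BD·CC·CC
    A ↦ CC

A->CC, B->D, C->AA, D->BD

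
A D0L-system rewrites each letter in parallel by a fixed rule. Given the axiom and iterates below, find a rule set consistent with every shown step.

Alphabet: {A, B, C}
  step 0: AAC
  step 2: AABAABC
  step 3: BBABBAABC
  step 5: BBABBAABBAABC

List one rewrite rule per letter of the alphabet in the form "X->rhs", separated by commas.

A->B, B->A, C->ABC

  step 2 ⇒ step 3: AABAABC ⇒ B·B·A·B·B·A·ABC
    A ↦ B
    B ↦ A
    C ↦ ABC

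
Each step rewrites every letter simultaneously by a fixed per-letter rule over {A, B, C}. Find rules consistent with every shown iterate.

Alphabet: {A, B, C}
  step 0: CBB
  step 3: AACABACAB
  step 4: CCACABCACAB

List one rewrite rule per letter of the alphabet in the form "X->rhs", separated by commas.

A->C, B->AB, C->A

  step 3 ⇒ step 4: AACABACAB ⇒ C·C·A·C·AB·C·A·C·AB
    A ↦ C
    B ↦ AB
    C ↦ A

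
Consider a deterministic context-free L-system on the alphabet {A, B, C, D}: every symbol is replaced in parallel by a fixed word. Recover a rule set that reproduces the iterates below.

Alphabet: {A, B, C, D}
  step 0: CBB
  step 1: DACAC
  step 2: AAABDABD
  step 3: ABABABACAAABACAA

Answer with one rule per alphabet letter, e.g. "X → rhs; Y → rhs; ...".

A->AB, B->AC, C->D, D->AA

  step 2 ⇒ step 3: AAABDABD ⇒ AB·AB·AB·AC·AA·AB·AC·AA
    A ↦ AB
    B ↦ AC
    D ↦ AA
  step 0 ⇒ step 1: CBB ⇒ D·AC·AC
    C ↦ D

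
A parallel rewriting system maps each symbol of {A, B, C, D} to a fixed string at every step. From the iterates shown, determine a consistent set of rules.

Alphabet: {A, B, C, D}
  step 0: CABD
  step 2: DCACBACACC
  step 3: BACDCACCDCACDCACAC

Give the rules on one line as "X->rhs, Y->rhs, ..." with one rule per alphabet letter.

  step 2 ⇒ step 3: DCACBACACC ⇒ B·AC·DC·AC·C·DC·AC·DC·AC·AC
    A ↦ DC
    B ↦ C
    C ↦ AC
    D ↦ B

A->DC, B->C, C->AC, D->B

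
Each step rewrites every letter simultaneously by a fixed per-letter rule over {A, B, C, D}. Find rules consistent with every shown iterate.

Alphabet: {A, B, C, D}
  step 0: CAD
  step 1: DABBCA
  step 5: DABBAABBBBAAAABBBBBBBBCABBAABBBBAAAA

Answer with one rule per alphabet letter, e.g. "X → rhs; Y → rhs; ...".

  step 0 ⇒ step 1: CAD ⇒ DA·BB·CA
    A ↦ BB
    C ↦ DA
    D ↦ CA
    B ↦ A  (constrained at step 1)

A->BB, B->A, C->DA, D->CA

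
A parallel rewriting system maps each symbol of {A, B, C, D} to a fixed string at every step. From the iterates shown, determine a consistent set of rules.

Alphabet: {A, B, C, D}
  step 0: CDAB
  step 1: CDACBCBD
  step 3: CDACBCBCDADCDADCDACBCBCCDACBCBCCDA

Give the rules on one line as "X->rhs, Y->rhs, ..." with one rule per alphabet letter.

  step 0 ⇒ step 1: CDAB ⇒ CDA·C·BCB·D
    A ↦ BCB
    B ↦ D
    C ↦ CDA
    D ↦ C

A->BCB, B->D, C->CDA, D->C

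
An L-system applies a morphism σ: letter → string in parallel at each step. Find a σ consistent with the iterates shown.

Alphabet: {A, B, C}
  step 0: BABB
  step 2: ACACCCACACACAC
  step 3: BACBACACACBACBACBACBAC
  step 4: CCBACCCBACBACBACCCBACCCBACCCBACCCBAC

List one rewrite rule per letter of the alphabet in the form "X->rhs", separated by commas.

A->B, B->CC, C->AC

  step 3 ⇒ step 4: BACBACACACBACBACBACBAC ⇒ CC·B·AC·CC·B·AC·B·AC·B·AC·CC·B·AC·CC·B·AC·CC·B·AC·CC·B·AC
    A ↦ B
    B ↦ CC
    C ↦ AC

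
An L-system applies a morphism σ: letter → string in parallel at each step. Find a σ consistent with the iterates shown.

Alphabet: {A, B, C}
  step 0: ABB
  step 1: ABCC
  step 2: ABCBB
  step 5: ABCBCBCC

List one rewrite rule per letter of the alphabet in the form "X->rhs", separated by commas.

  step 1 ⇒ step 2: ABCC ⇒ AB·C·B·B
    A ↦ AB
    B ↦ C
    C ↦ B

A->AB, B->C, C->B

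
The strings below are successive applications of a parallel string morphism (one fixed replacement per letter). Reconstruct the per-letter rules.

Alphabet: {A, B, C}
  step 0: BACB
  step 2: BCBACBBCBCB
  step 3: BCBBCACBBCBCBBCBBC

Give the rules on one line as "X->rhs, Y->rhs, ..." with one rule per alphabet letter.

  step 2 ⇒ step 3: BCBACBBCBCB ⇒ BC·B·BC·AC·B·BC·BC·B·BC·B·BC
    A ↦ AC
    B ↦ BC
    C ↦ B

A->AC, B->BC, C->B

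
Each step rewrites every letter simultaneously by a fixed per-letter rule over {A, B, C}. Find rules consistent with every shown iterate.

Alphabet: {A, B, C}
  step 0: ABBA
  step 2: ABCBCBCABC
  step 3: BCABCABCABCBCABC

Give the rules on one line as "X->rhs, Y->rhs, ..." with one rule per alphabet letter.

  step 2 ⇒ step 3: ABCBCBCABC ⇒ BC·A·BC·A·BC·A·BC·BC·A·BC
    A ↦ BC
    B ↦ A
    C ↦ BC

A->BC, B->A, C->BC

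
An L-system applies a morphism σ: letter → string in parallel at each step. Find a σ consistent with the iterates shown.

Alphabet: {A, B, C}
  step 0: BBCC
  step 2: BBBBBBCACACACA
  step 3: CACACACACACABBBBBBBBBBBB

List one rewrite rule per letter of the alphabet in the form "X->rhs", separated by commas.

  step 2 ⇒ step 3: BBBBBBCACACACA ⇒ CA·CA·CA·CA·CA·CA·BB·B·BB·B·BB·B·BB·B
    A ↦ B
    B ↦ CA
    C ↦ BB

A->B, B->CA, C->BB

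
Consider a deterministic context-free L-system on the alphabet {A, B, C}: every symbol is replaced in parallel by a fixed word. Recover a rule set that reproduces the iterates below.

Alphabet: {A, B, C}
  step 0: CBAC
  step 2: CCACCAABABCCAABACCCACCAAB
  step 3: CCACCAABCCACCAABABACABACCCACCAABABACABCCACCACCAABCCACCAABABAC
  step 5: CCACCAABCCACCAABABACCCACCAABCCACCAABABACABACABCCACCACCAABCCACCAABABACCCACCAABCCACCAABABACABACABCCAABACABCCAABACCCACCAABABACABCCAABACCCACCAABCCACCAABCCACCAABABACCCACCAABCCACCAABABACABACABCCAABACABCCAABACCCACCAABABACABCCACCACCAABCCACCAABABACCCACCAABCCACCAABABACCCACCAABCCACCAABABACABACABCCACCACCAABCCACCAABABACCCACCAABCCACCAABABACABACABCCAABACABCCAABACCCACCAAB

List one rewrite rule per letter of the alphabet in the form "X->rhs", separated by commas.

  step 2 ⇒ step 3: CCACCAABABCCAABACCCACCAAB ⇒ CCA·CCA·AB·CCA·CCA·AB·AB·AC·AB·AC·CCA·CCA·AB·AB·AC·AB·CCA·CCA·CCA·AB·CCA·CCA·AB·AB·AC
    A ↦ AB
    B ↦ AC
    C ↦ CCA

A->AB, B->AC, C->CCA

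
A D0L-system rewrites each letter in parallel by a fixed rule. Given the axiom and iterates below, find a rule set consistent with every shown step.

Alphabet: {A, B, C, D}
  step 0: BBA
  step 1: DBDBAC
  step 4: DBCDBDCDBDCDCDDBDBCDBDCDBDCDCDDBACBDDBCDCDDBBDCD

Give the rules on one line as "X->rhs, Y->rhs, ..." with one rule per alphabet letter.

A->AC, B->DB, C->BD, D->CD

  step 0 ⇒ step 1: BBA ⇒ DB·DB·AC
    A ↦ AC
    B ↦ DB
    C ↦ BD  (constrained at step 1)
    D ↦ CD  (constrained at step 1)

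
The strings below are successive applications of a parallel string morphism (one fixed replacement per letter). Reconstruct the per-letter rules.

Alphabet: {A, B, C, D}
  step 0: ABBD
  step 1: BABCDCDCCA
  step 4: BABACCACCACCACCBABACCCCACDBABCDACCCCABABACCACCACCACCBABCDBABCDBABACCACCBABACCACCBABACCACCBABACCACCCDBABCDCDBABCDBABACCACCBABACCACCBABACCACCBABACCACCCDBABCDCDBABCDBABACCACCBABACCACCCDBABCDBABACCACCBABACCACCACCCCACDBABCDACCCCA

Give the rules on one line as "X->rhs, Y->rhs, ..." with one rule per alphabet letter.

  step 0 ⇒ step 1: ABBD ⇒ BAB·CD·CD·CCA
    A ↦ BAB
    B ↦ CD
    D ↦ CCA
    C ↦ ACC  (constrained at step 1)

A->BAB, B->CD, C->ACC, D->CCA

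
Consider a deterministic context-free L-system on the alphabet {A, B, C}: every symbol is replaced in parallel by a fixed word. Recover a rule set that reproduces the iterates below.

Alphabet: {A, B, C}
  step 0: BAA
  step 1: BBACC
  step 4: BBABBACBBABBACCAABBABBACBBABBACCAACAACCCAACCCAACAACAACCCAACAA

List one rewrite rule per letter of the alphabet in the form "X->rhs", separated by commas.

A->C, B->BBA, C->CAA

  step 0 ⇒ step 1: BAA ⇒ BBA·C·C
    A ↦ C
    B ↦ BBA
    C ↦ CAA  (constrained at step 1)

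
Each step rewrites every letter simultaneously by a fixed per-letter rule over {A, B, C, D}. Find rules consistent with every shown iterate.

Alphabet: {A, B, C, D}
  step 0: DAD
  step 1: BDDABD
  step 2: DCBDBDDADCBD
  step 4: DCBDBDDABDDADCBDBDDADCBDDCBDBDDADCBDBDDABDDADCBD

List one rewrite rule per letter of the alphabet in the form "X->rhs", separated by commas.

A->DA, B->DC, C->DA, D->BD

  step 1 ⇒ step 2: BDDABD ⇒ DC·BD·BD·DA·DC·BD
    A ↦ DA
    B ↦ DC
    D ↦ BD
    C ↦ DA  (constrained at step 2)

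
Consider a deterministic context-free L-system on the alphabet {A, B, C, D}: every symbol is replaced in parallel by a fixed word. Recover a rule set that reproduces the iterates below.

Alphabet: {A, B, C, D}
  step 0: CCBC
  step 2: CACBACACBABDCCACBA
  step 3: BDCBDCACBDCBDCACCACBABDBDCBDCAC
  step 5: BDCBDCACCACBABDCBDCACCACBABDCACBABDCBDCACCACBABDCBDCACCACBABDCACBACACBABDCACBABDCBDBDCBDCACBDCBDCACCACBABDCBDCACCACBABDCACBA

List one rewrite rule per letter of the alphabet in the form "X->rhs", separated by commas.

A->C, B->CA, C->BD, D->CBA

  step 2 ⇒ step 3: CACBACACBABDCCACBA ⇒ BD·C·BD·CA·C·BD·C·BD·CA·C·CA·CBA·BD·BD·C·BD·CA·C
    A ↦ C
    B ↦ CA
    C ↦ BD
    D ↦ CBA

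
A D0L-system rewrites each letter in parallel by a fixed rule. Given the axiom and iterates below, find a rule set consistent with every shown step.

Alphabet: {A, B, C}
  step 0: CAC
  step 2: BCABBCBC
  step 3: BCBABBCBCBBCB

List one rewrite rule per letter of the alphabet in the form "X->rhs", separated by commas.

A->AB, B->BC, C->B

  step 2 ⇒ step 3: BCABBCBC ⇒ BC·B·AB·BC·BC·B·BC·B
    A ↦ AB
    B ↦ BC
    C ↦ B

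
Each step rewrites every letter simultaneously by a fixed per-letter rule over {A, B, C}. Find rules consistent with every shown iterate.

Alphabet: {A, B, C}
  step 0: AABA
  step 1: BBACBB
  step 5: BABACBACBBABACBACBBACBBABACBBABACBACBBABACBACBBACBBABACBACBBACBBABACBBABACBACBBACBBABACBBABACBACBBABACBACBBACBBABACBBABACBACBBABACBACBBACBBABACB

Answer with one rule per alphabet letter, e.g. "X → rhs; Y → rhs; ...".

A->B, B->ACB, C->AB

  step 0 ⇒ step 1: AABA ⇒ B·B·ACB·B
    A ↦ B
    B ↦ ACB
    C ↦ AB  (constrained at step 1)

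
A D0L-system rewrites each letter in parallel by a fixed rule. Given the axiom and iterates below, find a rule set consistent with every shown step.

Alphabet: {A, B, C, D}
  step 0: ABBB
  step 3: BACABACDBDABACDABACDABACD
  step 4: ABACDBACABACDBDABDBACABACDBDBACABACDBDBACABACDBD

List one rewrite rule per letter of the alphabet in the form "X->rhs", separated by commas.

  step 3 ⇒ step 4: BACABACDBDABACDABACDABACD ⇒ A·BAC·D·BAC·A·BAC·D·BD·A·BD·BAC·A·BAC·D·BD·BAC·A·BAC·D·BD·BAC·A·BAC·D·BD
    A ↦ BAC
    B ↦ A
    C ↦ D
    D ↦ BD

A->BAC, B->A, C->D, D->BD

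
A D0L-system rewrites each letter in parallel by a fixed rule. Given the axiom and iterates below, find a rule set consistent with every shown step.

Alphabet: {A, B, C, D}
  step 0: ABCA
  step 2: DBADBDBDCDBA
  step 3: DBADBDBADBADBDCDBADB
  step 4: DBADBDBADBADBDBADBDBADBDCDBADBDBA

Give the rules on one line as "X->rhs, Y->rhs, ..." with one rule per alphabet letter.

A->DB, B->A, C->DC, D->DB

  step 3 ⇒ step 4: DBADBDBADBADBDCDBADB ⇒ DB·A·DB·DB·A·DB·A·DB·DB·A·DB·DB·A·DB·DC·DB·A·DB·DB·A
    A ↦ DB
    B ↦ A
    C ↦ DC
    D ↦ DB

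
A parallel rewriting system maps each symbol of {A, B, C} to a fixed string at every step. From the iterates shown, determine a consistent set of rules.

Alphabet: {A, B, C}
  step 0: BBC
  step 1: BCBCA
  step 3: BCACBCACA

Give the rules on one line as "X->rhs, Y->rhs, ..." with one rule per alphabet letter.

  step 0 ⇒ step 1: BBC ⇒ BC·BC·A
    B ↦ BC
    C ↦ A
    A ↦ C  (constrained at step 1)

A->C, B->BC, C->A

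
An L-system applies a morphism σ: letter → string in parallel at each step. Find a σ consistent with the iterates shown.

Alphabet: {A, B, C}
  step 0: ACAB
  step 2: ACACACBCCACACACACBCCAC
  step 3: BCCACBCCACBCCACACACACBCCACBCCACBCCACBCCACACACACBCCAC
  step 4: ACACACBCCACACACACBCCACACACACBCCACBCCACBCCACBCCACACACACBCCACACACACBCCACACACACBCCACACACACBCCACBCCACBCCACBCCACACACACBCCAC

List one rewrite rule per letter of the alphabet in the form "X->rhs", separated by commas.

A->BCC, B->AC, C->AC

  step 3 ⇒ step 4: BCCACBCCACBCCACACACACBCCACBCCACBCCACBCCACACACACBCCAC ⇒ AC·AC·AC·BCC·AC·AC·AC·AC·BCC·AC·AC·AC·AC·BCC·AC·BCC·AC·BCC·AC·BCC·AC·AC·AC·AC·BCC·AC·AC·AC·AC·BCC·AC·AC·AC·AC·BCC·AC·AC·AC·AC·BCC·AC·BCC·AC·BCC·AC·BCC·AC·AC·AC·AC·BCC·AC
    A ↦ BCC
    B ↦ AC
    C ↦ AC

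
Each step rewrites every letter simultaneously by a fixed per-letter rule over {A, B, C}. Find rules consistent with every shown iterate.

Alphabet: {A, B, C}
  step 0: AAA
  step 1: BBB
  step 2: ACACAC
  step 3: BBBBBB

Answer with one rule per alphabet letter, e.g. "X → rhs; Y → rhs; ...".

  step 2 ⇒ step 3: ACACAC ⇒ B·B·B·B·B·B
    A ↦ B
    C ↦ B
  step 1 ⇒ step 2: BBB ⇒ AC·AC·AC
    B ↦ AC

A->B, B->AC, C->B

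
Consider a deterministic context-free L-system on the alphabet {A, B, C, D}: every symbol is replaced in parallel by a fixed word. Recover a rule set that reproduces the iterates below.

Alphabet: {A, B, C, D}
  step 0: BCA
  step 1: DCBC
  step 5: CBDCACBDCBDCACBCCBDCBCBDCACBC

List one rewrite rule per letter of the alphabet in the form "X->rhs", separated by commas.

A->C, B->D, C->CB, D->CA

  step 0 ⇒ step 1: BCA ⇒ D·CB·C
    A ↦ C
    B ↦ D
    C ↦ CB
    D ↦ CA  (constrained at step 1)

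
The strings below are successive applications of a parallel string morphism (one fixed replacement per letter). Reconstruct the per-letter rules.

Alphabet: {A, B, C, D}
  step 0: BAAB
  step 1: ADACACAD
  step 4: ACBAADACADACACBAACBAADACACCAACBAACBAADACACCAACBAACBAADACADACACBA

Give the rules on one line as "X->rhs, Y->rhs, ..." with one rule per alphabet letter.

A->AC, B->AD, C->BA, D->CA

  step 0 ⇒ step 1: BAAB ⇒ AD·AC·AC·AD
    A ↦ AC
    B ↦ AD
    C ↦ BA  (constrained at step 1)
    D ↦ CA  (constrained at step 1)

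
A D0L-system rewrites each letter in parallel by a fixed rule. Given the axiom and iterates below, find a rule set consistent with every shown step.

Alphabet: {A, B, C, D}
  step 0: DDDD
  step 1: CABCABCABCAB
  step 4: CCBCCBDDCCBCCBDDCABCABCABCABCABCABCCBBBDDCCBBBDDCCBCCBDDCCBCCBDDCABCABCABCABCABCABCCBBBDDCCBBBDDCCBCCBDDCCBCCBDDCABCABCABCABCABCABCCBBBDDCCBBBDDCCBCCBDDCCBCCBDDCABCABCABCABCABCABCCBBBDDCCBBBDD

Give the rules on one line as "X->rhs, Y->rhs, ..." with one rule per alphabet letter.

  step 0 ⇒ step 1: DDDD ⇒ CAB·CAB·CAB·CAB
    D ↦ CAB
    A ↦ BB  (constrained at step 1)
    B ↦ DD  (constrained at step 1)
    C ↦ CCB  (constrained at step 1)

A->BB, B->DD, C->CCB, D->CAB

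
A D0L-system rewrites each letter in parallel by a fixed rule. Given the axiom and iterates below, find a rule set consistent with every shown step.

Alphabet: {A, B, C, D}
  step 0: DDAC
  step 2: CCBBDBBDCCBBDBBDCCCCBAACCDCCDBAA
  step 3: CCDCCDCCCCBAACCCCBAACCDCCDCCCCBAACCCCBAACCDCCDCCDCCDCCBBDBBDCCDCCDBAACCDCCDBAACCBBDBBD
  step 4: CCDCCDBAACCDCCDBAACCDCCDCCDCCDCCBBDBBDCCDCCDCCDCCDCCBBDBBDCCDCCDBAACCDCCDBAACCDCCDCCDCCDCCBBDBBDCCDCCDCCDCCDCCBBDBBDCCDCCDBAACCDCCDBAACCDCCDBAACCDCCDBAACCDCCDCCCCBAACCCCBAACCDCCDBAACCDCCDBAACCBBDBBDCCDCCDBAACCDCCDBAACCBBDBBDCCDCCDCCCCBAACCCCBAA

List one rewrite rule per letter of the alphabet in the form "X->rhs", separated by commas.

  step 3 ⇒ step 4: CCDCCDCCCCBAACCCCBAACCDCCDCCCCBAACCCCBAACCDCCDCCDCCDCCBBDBBDCCDCCDBAACCDCCDBAACCBBDBBD ⇒ CCD·CCD·BAA·CCD·CCD·BAA·CCD·CCD·CCD·CCD·CC·BBD·BBD·CCD·CCD·CCD·CCD·CC·BBD·BBD·CCD·CCD·BAA·CCD·CCD·BAA·CCD·CCD·CCD·CCD·CC·BBD·BBD·CCD·CCD·CCD·CCD·CC·BBD·BBD·CCD·CCD·BAA·CCD·CCD·BAA·CCD·CCD·BAA·CCD·CCD·BAA·CCD·CCD·CC·CC·BAA·CC·CC·BAA·CCD·CCD·BAA·CCD·CCD·BAA·CC·BBD·BBD·CCD·CCD·BAA·CCD·CCD·BAA·CC·BBD·BBD·CCD·CCD·CC·CC·BAA·CC·CC·BAA
    A ↦ BBD
    B ↦ CC
    C ↦ CCD
    D ↦ BAA

A->BBD, B->CC, C->CCD, D->BAA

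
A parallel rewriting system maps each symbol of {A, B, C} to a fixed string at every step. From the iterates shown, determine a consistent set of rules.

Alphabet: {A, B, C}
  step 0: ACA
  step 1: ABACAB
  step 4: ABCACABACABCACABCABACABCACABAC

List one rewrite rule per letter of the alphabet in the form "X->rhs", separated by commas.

  step 0 ⇒ step 1: ACA ⇒ AB·AC·AB
    A ↦ AB
    C ↦ AC
    B ↦ C  (constrained at step 1)

A->AB, B->C, C->AC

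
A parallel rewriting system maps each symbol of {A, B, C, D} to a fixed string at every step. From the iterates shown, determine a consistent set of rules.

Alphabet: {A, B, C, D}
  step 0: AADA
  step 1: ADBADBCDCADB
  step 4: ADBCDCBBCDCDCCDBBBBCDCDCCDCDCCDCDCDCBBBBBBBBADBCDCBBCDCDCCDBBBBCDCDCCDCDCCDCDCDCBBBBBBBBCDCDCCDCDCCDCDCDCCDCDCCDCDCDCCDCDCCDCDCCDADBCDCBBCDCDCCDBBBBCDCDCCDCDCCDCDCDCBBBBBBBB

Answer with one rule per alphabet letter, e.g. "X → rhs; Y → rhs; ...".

A->ADB, B->BB, C->CD, D->CDC

  step 0 ⇒ step 1: AADA ⇒ ADB·ADB·CDC·ADB
    A ↦ ADB
    D ↦ CDC
    B ↦ BB  (constrained at step 1)
    C ↦ CD  (constrained at step 1)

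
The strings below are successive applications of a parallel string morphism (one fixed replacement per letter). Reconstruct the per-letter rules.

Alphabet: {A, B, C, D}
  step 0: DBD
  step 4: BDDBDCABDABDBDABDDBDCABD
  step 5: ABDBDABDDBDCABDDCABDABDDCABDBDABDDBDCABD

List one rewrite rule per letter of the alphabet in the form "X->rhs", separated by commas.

A->DC, B->A, C->DB, D->BD

  step 4 ⇒ step 5: BDDBDCABDABDBDABDDBDCABD ⇒ A·BD·BD·A·BD·DB·DC·A·BD·DC·A·BD·A·BD·DC·A·BD·BD·A·BD·DB·DC·A·BD
    A ↦ DC
    B ↦ A
    C ↦ DB
    D ↦ BD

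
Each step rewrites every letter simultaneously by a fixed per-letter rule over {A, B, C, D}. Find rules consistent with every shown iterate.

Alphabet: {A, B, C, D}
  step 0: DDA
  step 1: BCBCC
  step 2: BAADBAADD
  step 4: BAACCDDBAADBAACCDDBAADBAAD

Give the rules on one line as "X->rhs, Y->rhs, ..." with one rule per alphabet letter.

A->C, B->BAA, C->D, D->BC

  step 1 ⇒ step 2: BCBCC ⇒ BAA·D·BAA·D·D
    B ↦ BAA
    C ↦ D
  step 0 ⇒ step 1: DDA ⇒ BC·BC·C
    A ↦ C
  step 0 ⇒ step 1: DDA ⇒ BC·BC·C
    D ↦ BC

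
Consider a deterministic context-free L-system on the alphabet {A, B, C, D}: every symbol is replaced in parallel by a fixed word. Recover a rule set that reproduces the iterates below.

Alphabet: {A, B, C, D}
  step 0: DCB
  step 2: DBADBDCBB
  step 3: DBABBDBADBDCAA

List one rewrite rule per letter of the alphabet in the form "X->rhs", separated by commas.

A->BB, B->A, C->DC, D->DB

  step 2 ⇒ step 3: DBADBDCBB ⇒ DB·A·BB·DB·A·DB·DC·A·A
    A ↦ BB
    B ↦ A
    C ↦ DC
    D ↦ DB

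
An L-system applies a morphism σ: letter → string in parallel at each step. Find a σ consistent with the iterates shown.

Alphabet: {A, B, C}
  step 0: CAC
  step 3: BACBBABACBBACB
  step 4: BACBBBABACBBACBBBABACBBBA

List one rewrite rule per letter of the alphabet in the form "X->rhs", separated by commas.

  step 3 ⇒ step 4: BACBBABACBBACB ⇒ BA·CB·B·BA·BA·CB·BA·CB·B·BA·BA·CB·B·BA
    A ↦ CB
    B ↦ BA
    C ↦ B

A->CB, B->BA, C->B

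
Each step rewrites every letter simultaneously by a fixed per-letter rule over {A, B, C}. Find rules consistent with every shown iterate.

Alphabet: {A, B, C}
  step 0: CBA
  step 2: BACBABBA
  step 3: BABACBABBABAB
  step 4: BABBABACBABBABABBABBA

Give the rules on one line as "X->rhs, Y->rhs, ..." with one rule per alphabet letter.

  step 3 ⇒ step 4: BABACBABBABAB ⇒ BA·B·BA·B·AC·BA·B·BA·BA·B·BA·B·BA
    A ↦ B
    B ↦ BA
    C ↦ AC

A->B, B->BA, C->AC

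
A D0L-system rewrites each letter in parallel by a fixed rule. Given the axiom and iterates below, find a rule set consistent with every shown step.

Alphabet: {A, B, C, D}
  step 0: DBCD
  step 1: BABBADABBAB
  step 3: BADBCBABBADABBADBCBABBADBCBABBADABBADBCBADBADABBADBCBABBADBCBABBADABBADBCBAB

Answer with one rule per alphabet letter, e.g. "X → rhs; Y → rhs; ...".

A->BC, B->BAD, C->AB, D->BAB

  step 0 ⇒ step 1: DBCD ⇒ BAB·BAD·AB·BAB
    B ↦ BAD
    C ↦ AB
    D ↦ BAB
    A ↦ BC  (constrained at step 1)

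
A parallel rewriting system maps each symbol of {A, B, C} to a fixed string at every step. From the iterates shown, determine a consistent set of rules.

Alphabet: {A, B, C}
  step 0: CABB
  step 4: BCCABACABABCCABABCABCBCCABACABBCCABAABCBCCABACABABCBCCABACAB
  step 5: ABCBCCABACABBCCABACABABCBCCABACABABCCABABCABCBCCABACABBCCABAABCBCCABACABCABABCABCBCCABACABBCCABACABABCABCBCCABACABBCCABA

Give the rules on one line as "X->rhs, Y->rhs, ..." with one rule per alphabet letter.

A->CAB, B->A, C->BC

  step 4 ⇒ step 5: BCCABACABABCCABABCABCBCCABACABBCCABAABCBCCABACABABCBCCABACAB ⇒ A·BC·BC·CAB·A·CAB·BC·CAB·A·CAB·A·BC·BC·CAB·A·CAB·A·BC·CAB·A·BC·A·BC·BC·CAB·A·CAB·BC·CAB·A·A·BC·BC·CAB·A·CAB·CAB·A·BC·A·BC·BC·CAB·A·CAB·BC·CAB·A·CAB·A·BC·A·BC·BC·CAB·A·CAB·BC·CAB·A
    A ↦ CAB
    B ↦ A
    C ↦ BC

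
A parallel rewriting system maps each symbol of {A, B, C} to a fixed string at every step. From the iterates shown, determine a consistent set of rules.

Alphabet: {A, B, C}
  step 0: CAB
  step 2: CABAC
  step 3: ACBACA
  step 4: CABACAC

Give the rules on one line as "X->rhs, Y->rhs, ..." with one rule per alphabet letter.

  step 3 ⇒ step 4: ACBACA ⇒ C·A·BA·C·A·C
    A ↦ C
    B ↦ BA
    C ↦ A

A->C, B->BA, C->A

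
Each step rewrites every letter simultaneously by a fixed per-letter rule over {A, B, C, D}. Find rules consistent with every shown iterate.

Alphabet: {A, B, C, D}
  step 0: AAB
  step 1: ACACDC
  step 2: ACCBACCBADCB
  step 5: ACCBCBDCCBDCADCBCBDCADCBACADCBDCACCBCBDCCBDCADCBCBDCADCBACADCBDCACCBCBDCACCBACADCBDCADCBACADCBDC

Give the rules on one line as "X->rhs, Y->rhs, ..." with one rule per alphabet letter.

  step 1 ⇒ step 2: ACACDC ⇒ AC·CB·AC·CB·AD·CB
    A ↦ AC
    C ↦ CB
    D ↦ AD
  step 0 ⇒ step 1: AAB ⇒ AC·AC·DC
    B ↦ DC

A->AC, B->DC, C->CB, D->AD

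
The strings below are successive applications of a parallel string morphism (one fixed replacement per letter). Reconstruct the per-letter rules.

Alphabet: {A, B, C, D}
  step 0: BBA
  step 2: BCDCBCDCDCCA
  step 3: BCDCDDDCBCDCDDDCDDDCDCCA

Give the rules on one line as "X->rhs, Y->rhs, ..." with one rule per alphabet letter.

  step 2 ⇒ step 3: BCDCBCDCDCCA ⇒ BC·DC·DD·DC·BC·DC·DD·DC·DD·DC·DC·CA
    A ↦ CA
    B ↦ BC
    C ↦ DC
    D ↦ DD

A->CA, B->BC, C->DC, D->DD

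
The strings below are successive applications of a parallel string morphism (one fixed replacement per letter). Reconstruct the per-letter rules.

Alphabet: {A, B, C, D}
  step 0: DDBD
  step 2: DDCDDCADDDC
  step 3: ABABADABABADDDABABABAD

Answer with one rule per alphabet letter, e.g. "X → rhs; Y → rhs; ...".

  step 2 ⇒ step 3: DDCDDCADDDC ⇒ AB·AB·AD·AB·AB·AD·DD·AB·AB·AB·AD
    A ↦ DD
    C ↦ AD
    D ↦ AB
    B ↦ C  (constrained at step 0)

A->DD, B->C, C->AD, D->AB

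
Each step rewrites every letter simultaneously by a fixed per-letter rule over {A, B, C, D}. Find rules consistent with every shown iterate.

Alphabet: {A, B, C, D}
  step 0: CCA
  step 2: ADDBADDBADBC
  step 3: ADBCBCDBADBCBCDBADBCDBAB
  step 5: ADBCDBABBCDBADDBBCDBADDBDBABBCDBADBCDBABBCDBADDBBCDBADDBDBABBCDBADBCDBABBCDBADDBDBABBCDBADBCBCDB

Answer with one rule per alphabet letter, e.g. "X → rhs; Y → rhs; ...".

  step 2 ⇒ step 3: ADDBADDBADBC ⇒ AD·BC·BC·DB·AD·BC·BC·DB·AD·BC·DB·AB
    A ↦ AD
    B ↦ DB
    C ↦ AB
    D ↦ BC

A->AD, B->DB, C->AB, D->BC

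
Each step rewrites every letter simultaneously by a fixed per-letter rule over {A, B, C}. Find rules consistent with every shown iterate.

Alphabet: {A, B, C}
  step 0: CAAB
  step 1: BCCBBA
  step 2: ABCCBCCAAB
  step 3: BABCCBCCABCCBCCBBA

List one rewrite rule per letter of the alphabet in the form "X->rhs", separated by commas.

  step 2 ⇒ step 3: ABCCBCCAAB ⇒ B·A·BCC·BCC·A·BCC·BCC·B·B·A
    A ↦ B
    B ↦ A
    C ↦ BCC

A->B, B->A, C->BCC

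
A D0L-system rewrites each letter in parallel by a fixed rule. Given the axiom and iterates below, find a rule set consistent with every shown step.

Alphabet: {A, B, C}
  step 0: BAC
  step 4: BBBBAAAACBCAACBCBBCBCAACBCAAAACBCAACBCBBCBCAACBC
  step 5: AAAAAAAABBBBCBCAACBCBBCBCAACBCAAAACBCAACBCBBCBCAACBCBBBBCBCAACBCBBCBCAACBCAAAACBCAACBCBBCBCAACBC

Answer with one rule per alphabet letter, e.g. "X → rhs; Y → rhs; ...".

  step 4 ⇒ step 5: BBBBAAAACBCAACBCBBCBCAACBCAAAACBCAACBCBBCBCAACBC ⇒ AA·AA·AA·AA·B·B·B·B·CBC·AA·CBC·B·B·CBC·AA·CBC·AA·AA·CBC·AA·CBC·B·B·CBC·AA·CBC·B·B·B·B·CBC·AA·CBC·B·B·CBC·AA·CBC·AA·AA·CBC·AA·CBC·B·B·CBC·AA·CBC
    A ↦ B
    B ↦ AA
    C ↦ CBC

A->B, B->AA, C->CBC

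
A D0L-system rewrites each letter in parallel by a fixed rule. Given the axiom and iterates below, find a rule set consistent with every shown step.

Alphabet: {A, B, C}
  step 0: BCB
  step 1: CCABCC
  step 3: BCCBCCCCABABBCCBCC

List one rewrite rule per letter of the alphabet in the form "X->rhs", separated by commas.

  step 0 ⇒ step 1: BCB ⇒ CC·AB·CC
    B ↦ CC
    C ↦ AB
    A ↦ B  (constrained at step 1)

A->B, B->CC, C->AB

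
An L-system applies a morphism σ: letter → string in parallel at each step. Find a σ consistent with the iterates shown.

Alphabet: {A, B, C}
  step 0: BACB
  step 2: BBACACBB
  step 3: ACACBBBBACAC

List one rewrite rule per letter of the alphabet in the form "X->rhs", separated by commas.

A->B, B->AC, C->B

  step 2 ⇒ step 3: BBACACBB ⇒ AC·AC·B·B·B·B·AC·AC
    A ↦ B
    B ↦ AC
    C ↦ B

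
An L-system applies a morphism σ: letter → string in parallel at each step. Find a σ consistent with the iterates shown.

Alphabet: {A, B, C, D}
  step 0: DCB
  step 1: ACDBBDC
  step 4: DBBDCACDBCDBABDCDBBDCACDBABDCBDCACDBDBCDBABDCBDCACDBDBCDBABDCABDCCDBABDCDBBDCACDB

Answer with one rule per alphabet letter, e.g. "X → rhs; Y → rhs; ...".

  step 0 ⇒ step 1: DCB ⇒ A·CDB·BDC
    B ↦ BDC
    C ↦ CDB
    D ↦ A
    A ↦ DB  (constrained at step 1)

A->DB, B->BDC, C->CDB, D->A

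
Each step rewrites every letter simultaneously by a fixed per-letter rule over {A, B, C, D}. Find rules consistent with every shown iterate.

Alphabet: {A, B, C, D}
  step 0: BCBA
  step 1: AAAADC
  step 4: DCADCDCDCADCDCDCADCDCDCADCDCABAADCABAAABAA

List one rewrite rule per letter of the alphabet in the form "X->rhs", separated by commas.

A->DC, B->A, C->AA, D->AB

  step 0 ⇒ step 1: BCBA ⇒ A·AA·A·DC
    A ↦ DC
    B ↦ A
    C ↦ AA
    D ↦ AB  (constrained at step 1)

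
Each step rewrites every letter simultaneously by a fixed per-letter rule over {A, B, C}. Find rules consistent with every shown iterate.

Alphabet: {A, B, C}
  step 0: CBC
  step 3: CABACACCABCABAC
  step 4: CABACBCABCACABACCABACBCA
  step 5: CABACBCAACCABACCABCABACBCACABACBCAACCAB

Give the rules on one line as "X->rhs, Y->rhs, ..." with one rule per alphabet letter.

A->B, B->AC, C->CA

  step 4 ⇒ step 5: CABACBCABCACABACCABACBCA ⇒ CA·B·AC·B·CA·AC·CA·B·AC·CA·B·CA·B·AC·B·CA·CA·B·AC·B·CA·AC·CA·B
    A ↦ B
    B ↦ AC
    C ↦ CA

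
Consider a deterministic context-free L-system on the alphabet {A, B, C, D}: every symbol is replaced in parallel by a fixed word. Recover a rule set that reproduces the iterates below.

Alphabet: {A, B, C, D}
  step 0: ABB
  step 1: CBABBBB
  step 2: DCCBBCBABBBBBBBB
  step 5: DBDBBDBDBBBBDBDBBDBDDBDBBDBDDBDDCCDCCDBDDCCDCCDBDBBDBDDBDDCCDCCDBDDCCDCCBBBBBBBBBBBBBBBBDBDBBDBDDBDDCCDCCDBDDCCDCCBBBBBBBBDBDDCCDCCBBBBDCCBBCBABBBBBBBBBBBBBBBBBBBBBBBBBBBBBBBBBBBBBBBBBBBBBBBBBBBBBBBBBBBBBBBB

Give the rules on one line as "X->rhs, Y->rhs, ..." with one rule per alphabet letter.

A->CBA, B->BB, C->DCC, D->DBD

  step 1 ⇒ step 2: CBABBBB ⇒ DCC·BB·CBA·BB·BB·BB·BB
    A ↦ CBA
    B ↦ BB
    C ↦ DCC
    D ↦ DBD  (constrained at step 2)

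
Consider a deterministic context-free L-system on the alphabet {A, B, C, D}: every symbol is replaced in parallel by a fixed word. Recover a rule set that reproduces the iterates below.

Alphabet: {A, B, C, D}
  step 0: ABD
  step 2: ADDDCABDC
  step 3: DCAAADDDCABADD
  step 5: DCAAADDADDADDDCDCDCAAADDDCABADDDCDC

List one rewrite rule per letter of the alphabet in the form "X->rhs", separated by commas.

A->DC, B->AB, C->DD, D->A

  step 2 ⇒ step 3: ADDDCABDC ⇒ DC·A·A·A·DD·DC·AB·A·DD
    A ↦ DC
    B ↦ AB
    C ↦ DD
    D ↦ A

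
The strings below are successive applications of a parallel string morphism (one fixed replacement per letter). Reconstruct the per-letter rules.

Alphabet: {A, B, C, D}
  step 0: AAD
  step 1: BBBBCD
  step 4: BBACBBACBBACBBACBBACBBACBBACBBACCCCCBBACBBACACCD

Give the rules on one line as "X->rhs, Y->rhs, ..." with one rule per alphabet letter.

  step 0 ⇒ step 1: AAD ⇒ BB·BB·CD
    A ↦ BB
    D ↦ CD
    B ↦ CC  (constrained at step 1)
    C ↦ AC  (constrained at step 1)

A->BB, B->CC, C->AC, D->CD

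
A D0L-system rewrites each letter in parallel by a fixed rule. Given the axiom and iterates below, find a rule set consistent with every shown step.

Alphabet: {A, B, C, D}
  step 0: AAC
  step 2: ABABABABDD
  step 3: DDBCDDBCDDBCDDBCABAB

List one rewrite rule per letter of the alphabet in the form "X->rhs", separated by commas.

A->DD, B->BC, C->A, D->AB

  step 2 ⇒ step 3: ABABABABDD ⇒ DD·BC·DD·BC·DD·BC·DD·BC·AB·AB
    A ↦ DD
    B ↦ BC
    D ↦ AB
    C ↦ A  (constrained at step 0)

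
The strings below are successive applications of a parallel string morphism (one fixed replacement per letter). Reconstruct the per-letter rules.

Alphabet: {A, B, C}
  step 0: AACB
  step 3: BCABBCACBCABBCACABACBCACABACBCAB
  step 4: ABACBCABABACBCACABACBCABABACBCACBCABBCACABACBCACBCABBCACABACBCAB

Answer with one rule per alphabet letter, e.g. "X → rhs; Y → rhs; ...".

  step 3 ⇒ step 4: BCABBCACBCABBCACABACBCACABACBCAB ⇒ AB·AC·BC·AB·AB·AC·BC·AC·AB·AC·BC·AB·AB·AC·BC·AC·BC·AB·BC·AC·AB·AC·BC·AC·BC·AB·BC·AC·AB·AC·BC·AB
    A ↦ BC
    B ↦ AB
    C ↦ AC

A->BC, B->AB, C->AC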